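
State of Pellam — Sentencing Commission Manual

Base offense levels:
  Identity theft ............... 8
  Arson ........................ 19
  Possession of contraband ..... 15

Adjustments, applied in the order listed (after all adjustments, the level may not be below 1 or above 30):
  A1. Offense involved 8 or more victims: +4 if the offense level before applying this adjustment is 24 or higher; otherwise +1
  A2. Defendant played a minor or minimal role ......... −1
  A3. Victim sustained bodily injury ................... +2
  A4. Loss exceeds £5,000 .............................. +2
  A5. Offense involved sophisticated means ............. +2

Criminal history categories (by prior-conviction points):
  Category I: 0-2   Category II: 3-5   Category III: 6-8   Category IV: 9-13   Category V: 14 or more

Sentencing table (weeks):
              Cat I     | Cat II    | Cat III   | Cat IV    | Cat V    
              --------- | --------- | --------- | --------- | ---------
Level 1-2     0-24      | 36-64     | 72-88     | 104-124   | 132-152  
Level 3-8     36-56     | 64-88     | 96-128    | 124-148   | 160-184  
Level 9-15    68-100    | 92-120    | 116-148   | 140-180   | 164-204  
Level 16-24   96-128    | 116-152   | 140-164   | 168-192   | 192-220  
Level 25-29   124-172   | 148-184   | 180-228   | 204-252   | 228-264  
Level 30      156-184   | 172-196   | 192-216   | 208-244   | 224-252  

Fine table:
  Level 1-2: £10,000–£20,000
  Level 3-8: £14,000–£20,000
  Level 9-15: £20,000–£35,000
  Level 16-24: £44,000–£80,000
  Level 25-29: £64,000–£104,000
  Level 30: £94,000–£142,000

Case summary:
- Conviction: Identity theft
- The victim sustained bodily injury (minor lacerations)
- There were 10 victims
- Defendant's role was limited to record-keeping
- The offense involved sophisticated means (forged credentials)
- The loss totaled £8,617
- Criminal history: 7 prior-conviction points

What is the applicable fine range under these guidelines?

Base offense level for identity theft: 8.
A1 applies (level before this adjustment is 8 < 24, so +1): 8 + 1 = 9.
A2 applies: 9 − 1 = 8.
A3 applies: 8 + 2 = 10.
A4 applies: 10 + 2 = 12.
A5 applies: 12 + 2 = 14.
Final offense level: 14.
Level 14 falls in the 9-15 band.
Fine table: Level 9-15 → £20,000–£35,000.

£20,000–£35,000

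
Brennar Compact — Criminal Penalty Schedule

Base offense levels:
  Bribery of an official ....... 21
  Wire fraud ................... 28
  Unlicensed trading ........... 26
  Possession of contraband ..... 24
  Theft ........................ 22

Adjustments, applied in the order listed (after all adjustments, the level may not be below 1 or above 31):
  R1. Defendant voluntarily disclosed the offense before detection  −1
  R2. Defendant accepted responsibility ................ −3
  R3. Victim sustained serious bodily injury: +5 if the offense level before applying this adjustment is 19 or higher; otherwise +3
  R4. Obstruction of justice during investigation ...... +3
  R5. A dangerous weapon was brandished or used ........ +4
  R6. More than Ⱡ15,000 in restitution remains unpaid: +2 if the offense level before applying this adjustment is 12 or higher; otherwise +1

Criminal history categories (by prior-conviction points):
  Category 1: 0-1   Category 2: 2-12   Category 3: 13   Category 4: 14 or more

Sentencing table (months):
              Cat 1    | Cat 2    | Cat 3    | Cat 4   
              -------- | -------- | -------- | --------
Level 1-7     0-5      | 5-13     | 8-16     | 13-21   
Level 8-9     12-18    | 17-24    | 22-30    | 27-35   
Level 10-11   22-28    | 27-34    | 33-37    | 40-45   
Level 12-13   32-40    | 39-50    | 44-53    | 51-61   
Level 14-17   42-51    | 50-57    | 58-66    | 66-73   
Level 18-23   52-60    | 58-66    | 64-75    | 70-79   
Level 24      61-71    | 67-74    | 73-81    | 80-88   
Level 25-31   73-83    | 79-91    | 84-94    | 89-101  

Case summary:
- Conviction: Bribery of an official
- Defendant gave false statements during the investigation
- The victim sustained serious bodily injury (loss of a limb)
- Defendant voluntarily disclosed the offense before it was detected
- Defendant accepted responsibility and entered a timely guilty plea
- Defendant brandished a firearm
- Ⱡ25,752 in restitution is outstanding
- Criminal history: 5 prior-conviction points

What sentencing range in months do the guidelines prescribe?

79-91 months

Base offense level for bribery of an official: 21.
R1 applies: 21 − 1 = 20.
R2 applies: 20 − 3 = 17.
R3 applies (level before this adjustment is 17 < 19, so +3): 17 + 3 = 20.
R4 applies: 20 + 3 = 23.
R5 applies: 23 + 4 = 27.
R6 applies (level before this adjustment is 27 ≥ 12, so +2): 27 + 2 = 29.
Final offense level: 29.
Criminal history: 5 prior points → Category 2 (2-12).
Level 29 falls in the 25-31 band.
Grid: Level 25-31 × Category 2 = 79-91 months.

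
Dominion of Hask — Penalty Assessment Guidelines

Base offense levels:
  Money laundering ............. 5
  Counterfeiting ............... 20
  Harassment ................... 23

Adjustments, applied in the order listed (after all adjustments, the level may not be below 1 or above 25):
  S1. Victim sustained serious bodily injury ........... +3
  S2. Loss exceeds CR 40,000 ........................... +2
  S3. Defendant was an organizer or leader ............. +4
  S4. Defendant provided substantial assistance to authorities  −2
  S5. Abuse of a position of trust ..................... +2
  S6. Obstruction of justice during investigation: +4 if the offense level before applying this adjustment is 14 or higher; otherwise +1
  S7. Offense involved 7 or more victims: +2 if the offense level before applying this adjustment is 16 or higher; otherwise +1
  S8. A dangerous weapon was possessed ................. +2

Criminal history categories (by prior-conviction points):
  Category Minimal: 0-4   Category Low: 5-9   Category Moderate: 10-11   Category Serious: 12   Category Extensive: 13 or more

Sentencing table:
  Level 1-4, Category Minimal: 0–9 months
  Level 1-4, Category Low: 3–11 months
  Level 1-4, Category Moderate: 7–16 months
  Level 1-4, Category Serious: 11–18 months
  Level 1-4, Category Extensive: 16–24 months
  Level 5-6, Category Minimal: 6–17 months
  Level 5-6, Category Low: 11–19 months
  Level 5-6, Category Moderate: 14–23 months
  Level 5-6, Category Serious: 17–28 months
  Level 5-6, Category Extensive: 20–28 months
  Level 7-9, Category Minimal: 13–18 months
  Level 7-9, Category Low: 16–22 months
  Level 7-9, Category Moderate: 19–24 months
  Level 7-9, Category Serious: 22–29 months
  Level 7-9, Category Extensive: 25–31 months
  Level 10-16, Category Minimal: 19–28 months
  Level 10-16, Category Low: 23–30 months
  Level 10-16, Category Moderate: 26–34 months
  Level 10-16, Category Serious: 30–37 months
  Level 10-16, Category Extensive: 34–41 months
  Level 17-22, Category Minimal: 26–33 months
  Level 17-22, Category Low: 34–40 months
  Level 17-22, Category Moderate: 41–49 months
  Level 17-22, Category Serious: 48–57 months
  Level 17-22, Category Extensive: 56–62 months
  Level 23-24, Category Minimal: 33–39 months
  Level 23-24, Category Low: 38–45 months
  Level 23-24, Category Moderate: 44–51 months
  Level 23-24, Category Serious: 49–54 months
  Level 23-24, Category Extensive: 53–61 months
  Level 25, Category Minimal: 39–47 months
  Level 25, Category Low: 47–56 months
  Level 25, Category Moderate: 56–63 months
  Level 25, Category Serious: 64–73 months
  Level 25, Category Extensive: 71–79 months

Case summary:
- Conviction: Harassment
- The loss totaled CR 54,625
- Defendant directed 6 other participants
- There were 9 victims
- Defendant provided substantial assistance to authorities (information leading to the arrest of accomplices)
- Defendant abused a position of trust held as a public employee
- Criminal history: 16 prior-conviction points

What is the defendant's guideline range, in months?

71-79 months

Base offense level for harassment: 23.
S2 applies: 23 + 2 = 25.
S3 applies: 25 + 4 = 29.
S4 applies: 29 − 2 = 27.
S5 applies: 27 + 2 = 29.
S6 does not apply.
S7 applies (level before this adjustment is 29 ≥ 16, so +2): 29 + 2 = 31.
S8 does not apply.
Level 31 exceeds the maximum of 25; capped at 25.
Final offense level: 25.
Criminal history: 16 prior points → Category Extensive (13+).
Level 25 falls in the 25 band.
Grid: Level 25 × Category Extensive = 71-79 months.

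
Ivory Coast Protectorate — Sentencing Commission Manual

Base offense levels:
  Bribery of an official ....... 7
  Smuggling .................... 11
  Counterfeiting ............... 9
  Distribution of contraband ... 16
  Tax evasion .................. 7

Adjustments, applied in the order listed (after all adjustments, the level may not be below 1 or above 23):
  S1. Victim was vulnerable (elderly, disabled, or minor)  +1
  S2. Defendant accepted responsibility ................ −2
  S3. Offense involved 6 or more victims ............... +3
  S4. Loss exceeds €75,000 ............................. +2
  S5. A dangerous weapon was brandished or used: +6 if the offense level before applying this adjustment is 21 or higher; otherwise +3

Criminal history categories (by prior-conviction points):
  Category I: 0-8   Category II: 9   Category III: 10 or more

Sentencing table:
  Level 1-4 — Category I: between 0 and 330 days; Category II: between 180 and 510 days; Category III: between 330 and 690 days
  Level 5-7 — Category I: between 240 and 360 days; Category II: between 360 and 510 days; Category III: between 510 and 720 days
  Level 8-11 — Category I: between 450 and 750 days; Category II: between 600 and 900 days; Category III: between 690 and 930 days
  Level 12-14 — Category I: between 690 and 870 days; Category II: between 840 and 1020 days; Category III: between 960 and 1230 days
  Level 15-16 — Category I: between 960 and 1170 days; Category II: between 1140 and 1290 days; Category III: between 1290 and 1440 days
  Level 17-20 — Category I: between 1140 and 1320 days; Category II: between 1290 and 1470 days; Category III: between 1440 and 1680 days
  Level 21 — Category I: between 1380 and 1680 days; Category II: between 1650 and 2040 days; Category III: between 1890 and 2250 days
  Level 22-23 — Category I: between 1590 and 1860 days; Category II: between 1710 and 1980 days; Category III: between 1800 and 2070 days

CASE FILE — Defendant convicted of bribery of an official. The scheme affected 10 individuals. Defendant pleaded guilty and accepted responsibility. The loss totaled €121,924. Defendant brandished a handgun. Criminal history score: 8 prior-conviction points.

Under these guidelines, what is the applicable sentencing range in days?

Base offense level for bribery of an official: 7.
S2 applies: 7 − 2 = 5.
S3 applies: 5 + 3 = 8.
S4 applies: 8 + 2 = 10.
S5 applies (level before this adjustment is 10 < 21, so +3): 10 + 3 = 13.
Final offense level: 13.
Criminal history: 8 prior points → Category I (0-8).
Level 13 falls in the 12-14 band.
Grid: Level 12-14 × Category I = 690-870 days.

690-870 days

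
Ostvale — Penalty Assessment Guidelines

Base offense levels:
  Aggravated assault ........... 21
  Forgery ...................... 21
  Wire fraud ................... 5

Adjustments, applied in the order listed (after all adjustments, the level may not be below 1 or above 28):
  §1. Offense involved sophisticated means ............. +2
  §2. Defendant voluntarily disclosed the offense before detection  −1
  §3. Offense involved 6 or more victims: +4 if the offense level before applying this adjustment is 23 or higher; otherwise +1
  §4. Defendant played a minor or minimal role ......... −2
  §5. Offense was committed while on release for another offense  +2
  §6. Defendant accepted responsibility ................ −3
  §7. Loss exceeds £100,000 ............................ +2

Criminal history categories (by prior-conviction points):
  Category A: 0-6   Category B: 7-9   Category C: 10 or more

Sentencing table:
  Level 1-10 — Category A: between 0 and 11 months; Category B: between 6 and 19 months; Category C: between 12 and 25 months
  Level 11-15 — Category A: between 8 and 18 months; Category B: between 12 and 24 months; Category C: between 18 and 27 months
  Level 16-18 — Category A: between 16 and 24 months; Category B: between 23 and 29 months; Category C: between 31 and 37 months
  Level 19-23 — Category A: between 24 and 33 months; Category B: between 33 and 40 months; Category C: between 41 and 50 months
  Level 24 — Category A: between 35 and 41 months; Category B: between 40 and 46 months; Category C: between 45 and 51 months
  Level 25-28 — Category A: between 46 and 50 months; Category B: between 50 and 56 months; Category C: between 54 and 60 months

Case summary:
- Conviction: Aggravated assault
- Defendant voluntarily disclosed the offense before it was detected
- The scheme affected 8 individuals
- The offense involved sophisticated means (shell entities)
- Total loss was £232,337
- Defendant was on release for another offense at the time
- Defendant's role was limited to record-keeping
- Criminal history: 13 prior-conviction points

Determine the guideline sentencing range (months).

54-60 months

Base offense level for aggravated assault: 21.
§1 applies: 21 + 2 = 23.
§2 applies: 23 − 1 = 22.
§3 applies (level before this adjustment is 22 < 23, so +1): 22 + 1 = 23.
§4 applies: 23 − 2 = 21.
§5 applies: 21 + 2 = 23.
§6 does not apply.
§7 applies: 23 + 2 = 25.
Final offense level: 25.
Criminal history: 13 prior points → Category C (10+).
Level 25 falls in the 25-28 band.
Grid: Level 25-28 × Category C = 54-60 months.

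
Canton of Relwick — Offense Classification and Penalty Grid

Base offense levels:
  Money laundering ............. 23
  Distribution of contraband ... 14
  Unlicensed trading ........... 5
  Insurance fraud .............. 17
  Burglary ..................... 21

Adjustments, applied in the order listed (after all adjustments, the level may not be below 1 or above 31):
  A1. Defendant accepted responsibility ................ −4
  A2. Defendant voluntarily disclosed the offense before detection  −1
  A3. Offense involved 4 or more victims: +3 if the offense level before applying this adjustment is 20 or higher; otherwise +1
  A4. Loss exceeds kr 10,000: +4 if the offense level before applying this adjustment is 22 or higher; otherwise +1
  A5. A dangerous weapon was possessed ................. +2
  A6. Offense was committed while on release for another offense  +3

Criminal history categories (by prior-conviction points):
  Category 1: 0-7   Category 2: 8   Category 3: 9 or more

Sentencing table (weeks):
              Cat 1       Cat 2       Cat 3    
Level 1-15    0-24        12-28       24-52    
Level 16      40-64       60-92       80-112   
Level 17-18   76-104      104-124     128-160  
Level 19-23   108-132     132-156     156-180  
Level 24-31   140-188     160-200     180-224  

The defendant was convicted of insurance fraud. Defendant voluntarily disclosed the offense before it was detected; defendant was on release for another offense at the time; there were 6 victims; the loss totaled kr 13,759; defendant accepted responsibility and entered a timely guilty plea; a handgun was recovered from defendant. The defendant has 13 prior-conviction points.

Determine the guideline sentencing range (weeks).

Base offense level for insurance fraud: 17.
A1 applies: 17 − 4 = 13.
A2 applies: 13 − 1 = 12.
A3 applies (level before this adjustment is 12 < 20, so +1): 12 + 1 = 13.
A4 applies (level before this adjustment is 13 < 22, so +1): 13 + 1 = 14.
A5 applies: 14 + 2 = 16.
A6 applies: 16 + 3 = 19.
Final offense level: 19.
Criminal history: 13 prior points → Category 3 (9+).
Level 19 falls in the 19-23 band.
Grid: Level 19-23 × Category 3 = 156-180 weeks.

156-180 weeks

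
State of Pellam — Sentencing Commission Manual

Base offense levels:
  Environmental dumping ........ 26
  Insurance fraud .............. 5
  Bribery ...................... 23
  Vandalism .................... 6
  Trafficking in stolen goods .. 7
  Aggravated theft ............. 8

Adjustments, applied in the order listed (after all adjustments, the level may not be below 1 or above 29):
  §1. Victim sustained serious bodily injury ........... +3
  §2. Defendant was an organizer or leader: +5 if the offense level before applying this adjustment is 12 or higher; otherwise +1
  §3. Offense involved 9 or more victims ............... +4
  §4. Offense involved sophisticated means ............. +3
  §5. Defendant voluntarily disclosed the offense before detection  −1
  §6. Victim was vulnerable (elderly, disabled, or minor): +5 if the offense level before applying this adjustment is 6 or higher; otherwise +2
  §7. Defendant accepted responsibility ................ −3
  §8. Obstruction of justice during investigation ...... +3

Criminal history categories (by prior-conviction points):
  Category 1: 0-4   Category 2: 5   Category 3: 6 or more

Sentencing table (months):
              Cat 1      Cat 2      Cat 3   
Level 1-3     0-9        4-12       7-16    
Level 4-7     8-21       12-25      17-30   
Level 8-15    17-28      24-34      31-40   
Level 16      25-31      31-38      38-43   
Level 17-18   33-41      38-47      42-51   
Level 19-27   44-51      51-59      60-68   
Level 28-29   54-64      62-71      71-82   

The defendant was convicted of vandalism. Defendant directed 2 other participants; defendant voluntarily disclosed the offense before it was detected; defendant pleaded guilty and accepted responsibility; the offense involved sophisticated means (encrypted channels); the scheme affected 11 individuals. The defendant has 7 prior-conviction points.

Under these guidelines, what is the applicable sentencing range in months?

31-40 months

Base offense level for vandalism: 6.
§2 applies (level before this adjustment is 6 < 12, so +1): 6 + 1 = 7.
§3 applies: 7 + 4 = 11.
§4 applies: 11 + 3 = 14.
§5 applies: 14 − 1 = 13.
§6 does not apply.
§7 applies: 13 − 3 = 10.
§8 does not apply.
Final offense level: 10.
Criminal history: 7 prior points → Category 3 (6+).
Level 10 falls in the 8-15 band.
Grid: Level 8-15 × Category 3 = 31-40 months.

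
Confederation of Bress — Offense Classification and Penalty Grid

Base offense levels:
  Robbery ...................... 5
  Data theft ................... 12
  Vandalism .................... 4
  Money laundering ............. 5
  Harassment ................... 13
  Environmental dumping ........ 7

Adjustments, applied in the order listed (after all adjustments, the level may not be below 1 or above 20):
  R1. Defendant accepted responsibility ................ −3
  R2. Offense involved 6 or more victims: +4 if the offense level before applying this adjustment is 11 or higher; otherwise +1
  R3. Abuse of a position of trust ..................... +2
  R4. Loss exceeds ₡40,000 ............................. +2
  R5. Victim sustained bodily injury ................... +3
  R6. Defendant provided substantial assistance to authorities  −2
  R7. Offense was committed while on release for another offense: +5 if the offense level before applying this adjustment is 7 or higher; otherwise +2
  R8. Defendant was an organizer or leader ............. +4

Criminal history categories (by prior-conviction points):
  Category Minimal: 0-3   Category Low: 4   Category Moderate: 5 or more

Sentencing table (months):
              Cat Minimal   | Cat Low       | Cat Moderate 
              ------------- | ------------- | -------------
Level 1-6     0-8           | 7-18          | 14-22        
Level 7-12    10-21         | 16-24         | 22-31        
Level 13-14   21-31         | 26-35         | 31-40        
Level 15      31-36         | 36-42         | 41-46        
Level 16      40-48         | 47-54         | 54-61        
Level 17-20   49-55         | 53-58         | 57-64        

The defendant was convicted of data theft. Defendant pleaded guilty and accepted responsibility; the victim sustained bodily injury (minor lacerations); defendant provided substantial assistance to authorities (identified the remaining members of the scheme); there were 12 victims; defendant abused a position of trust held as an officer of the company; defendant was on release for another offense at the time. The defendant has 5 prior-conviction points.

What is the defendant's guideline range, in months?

Base offense level for data theft: 12.
R1 applies: 12 − 3 = 9.
R2 applies (level before this adjustment is 9 < 11, so +1): 9 + 1 = 10.
R3 applies: 10 + 2 = 12.
R4 does not apply.
R5 applies: 12 + 3 = 15.
R6 applies: 15 − 2 = 13.
R7 applies (level before this adjustment is 13 ≥ 7, so +5): 13 + 5 = 18.
R8 does not apply.
Final offense level: 18.
Criminal history: 5 prior points → Category Moderate (5+).
Level 18 falls in the 17-20 band.
Grid: Level 17-20 × Category Moderate = 57-64 months.

57-64 months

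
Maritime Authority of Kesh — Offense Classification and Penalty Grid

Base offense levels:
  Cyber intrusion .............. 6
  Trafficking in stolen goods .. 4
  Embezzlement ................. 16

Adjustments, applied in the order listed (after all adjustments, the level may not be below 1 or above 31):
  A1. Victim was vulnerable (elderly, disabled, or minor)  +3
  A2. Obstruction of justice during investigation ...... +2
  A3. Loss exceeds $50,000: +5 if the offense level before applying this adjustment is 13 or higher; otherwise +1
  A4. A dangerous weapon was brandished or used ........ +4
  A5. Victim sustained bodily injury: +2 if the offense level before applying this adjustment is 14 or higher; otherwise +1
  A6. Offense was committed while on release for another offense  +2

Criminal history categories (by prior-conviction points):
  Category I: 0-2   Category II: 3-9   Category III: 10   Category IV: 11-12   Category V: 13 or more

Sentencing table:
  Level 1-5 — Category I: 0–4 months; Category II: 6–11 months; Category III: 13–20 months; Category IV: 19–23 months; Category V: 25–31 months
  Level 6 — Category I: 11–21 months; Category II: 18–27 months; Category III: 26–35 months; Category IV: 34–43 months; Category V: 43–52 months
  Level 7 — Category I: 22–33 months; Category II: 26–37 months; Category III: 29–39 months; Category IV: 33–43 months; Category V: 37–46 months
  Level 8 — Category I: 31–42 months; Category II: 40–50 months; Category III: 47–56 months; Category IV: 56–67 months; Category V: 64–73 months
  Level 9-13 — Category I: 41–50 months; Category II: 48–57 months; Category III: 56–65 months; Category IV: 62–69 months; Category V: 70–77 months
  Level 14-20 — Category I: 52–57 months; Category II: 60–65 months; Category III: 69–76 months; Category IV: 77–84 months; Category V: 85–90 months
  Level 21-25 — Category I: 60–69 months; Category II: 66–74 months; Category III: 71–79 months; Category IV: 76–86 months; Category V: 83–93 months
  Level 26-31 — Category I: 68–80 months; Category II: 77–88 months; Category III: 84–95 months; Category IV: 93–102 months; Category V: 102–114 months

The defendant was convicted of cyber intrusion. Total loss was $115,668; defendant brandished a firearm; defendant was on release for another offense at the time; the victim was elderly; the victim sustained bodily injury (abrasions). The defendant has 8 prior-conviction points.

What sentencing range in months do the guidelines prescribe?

Base offense level for cyber intrusion: 6.
A1 applies: 6 + 3 = 9.
A2 does not apply.
A3 applies (level before this adjustment is 9 < 13, so +1): 9 + 1 = 10.
A4 applies: 10 + 4 = 14.
A5 applies (level before this adjustment is 14 ≥ 14, so +2): 14 + 2 = 16.
A6 applies: 16 + 2 = 18.
Final offense level: 18.
Criminal history: 8 prior points → Category II (3-9).
Level 18 falls in the 14-20 band.
Grid: Level 14-20 × Category II = 60-65 months.

60-65 months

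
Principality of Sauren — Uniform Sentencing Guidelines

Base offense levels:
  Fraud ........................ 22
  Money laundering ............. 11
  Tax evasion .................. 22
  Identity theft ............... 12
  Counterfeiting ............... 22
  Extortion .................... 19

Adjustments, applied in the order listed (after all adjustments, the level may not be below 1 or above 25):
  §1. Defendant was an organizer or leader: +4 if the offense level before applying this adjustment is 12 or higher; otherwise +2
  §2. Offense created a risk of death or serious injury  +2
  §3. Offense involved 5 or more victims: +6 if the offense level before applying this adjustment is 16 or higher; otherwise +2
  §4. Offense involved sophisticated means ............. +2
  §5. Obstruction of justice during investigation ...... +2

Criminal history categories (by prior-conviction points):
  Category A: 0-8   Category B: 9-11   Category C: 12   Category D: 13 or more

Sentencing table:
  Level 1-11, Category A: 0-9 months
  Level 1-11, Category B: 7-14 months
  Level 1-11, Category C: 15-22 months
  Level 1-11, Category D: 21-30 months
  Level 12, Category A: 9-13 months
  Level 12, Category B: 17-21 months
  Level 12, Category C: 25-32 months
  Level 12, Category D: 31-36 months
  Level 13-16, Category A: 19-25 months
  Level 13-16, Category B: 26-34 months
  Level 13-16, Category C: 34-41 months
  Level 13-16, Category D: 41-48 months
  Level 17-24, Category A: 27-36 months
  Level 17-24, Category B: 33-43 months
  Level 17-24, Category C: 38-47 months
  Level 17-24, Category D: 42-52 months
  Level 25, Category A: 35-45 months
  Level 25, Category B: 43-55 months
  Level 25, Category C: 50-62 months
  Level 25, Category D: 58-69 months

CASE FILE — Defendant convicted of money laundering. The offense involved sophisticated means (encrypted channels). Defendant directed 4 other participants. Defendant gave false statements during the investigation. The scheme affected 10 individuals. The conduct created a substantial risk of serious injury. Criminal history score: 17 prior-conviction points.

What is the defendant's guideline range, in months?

Base offense level for money laundering: 11.
§1 applies (level before this adjustment is 11 < 12, so +2): 11 + 2 = 13.
§2 applies: 13 + 2 = 15.
§3 applies (level before this adjustment is 15 < 16, so +2): 15 + 2 = 17.
§4 applies: 17 + 2 = 19.
§5 applies: 19 + 2 = 21.
Final offense level: 21.
Criminal history: 17 prior points → Category D (13+).
Level 21 falls in the 17-24 band.
Grid: Level 17-24 × Category D = 42-52 months.

42-52 months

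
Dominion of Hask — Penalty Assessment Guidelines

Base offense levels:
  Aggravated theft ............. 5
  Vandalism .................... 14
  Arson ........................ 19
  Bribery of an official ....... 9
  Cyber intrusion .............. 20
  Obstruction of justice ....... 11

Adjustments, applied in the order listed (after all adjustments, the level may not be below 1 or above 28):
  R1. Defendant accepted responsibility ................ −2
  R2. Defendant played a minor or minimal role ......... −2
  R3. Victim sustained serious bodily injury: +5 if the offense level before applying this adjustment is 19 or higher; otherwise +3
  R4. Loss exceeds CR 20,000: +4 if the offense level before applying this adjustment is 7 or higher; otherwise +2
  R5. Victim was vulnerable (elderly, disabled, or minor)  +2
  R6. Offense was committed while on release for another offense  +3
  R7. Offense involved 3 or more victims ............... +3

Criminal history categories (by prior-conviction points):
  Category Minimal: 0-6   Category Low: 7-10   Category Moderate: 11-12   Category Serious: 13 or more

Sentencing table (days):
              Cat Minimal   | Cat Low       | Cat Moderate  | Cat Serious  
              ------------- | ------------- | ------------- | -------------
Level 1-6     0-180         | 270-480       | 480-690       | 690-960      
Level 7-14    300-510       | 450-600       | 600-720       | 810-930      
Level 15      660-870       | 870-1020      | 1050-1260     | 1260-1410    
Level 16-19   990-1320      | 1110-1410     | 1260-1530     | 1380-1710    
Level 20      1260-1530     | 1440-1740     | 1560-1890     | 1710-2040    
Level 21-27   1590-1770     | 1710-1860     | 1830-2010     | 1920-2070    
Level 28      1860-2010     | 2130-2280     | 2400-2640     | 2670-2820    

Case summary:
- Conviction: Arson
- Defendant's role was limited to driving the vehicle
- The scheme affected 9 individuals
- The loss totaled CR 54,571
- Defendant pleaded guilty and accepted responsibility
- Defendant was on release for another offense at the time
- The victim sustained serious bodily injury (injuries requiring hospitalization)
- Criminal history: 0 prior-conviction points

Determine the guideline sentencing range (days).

Base offense level for arson: 19.
R1 applies: 19 − 2 = 17.
R2 applies: 17 − 2 = 15.
R3 applies (level before this adjustment is 15 < 19, so +3): 15 + 3 = 18.
R4 applies (level before this adjustment is 18 ≥ 7, so +4): 18 + 4 = 22.
R6 applies: 22 + 3 = 25.
R7 applies: 25 + 3 = 28.
Final offense level: 28.
Criminal history: 0 prior points → Category Minimal (0-6).
Level 28 falls in the 28 band.
Grid: Level 28 × Category Minimal = 1860-2010 days.

1860-2010 days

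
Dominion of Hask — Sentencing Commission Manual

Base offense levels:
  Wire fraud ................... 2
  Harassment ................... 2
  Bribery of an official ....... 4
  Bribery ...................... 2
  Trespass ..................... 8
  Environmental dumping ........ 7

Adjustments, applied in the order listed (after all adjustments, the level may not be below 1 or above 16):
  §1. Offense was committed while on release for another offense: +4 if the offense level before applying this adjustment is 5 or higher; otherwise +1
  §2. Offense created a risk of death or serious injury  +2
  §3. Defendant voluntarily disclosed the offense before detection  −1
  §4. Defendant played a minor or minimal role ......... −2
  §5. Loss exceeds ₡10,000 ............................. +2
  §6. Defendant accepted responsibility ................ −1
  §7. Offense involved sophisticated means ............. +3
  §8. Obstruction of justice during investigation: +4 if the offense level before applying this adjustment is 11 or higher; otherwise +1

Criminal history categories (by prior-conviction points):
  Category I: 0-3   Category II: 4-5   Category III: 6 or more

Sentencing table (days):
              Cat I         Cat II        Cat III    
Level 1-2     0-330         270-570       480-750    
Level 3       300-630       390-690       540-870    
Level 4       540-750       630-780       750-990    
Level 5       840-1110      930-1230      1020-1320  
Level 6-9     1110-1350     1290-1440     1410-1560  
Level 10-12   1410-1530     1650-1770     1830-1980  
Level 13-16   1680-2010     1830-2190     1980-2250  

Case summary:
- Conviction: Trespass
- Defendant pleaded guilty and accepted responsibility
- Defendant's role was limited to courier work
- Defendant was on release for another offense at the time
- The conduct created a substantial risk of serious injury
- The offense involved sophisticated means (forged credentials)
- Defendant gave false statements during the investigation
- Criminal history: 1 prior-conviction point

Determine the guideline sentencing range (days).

Base offense level for trespass: 8.
§1 applies (level before this adjustment is 8 ≥ 5, so +4): 8 + 4 = 12.
§2 applies: 12 + 2 = 14.
§3 does not apply.
§4 applies: 14 − 2 = 12.
§6 applies: 12 − 1 = 11.
§7 applies: 11 + 3 = 14.
§8 applies (level before this adjustment is 14 ≥ 11, so +4): 14 + 4 = 18.
Level 18 exceeds the maximum of 16; capped at 16.
Final offense level: 16.
Criminal history: 1 prior point → Category I (0-3).
Level 16 falls in the 13-16 band.
Grid: Level 13-16 × Category I = 1680-2010 days.

1680-2010 days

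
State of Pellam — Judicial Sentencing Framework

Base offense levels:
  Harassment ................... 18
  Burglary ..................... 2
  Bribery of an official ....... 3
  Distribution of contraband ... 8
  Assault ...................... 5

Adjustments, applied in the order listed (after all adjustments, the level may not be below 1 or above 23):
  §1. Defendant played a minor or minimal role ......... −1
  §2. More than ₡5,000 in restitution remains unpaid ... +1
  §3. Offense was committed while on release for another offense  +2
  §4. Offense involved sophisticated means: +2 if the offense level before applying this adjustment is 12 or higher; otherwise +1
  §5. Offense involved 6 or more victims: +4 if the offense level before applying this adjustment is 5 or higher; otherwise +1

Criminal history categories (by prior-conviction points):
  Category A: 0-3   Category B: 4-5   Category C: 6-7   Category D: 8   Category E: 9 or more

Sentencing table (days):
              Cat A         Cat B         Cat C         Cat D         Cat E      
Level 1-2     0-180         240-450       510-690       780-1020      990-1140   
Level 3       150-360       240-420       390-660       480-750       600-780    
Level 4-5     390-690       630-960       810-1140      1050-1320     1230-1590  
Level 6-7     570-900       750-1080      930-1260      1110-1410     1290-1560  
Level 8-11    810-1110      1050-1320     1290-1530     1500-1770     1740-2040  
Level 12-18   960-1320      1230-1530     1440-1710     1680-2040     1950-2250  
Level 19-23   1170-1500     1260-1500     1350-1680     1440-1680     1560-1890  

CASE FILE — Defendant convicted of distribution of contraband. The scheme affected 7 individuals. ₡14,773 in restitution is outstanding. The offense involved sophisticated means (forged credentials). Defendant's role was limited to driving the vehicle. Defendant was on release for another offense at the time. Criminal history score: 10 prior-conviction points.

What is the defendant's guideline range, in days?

1950-2250 days

Base offense level for distribution of contraband: 8.
§1 applies: 8 − 1 = 7.
§2 applies: 7 + 1 = 8.
§3 applies: 8 + 2 = 10.
§4 applies (level before this adjustment is 10 < 12, so +1): 10 + 1 = 11.
§5 applies (level before this adjustment is 11 ≥ 5, so +4): 11 + 4 = 15.
Final offense level: 15.
Criminal history: 10 prior points → Category E (9+).
Level 15 falls in the 12-18 band.
Grid: Level 12-18 × Category E = 1950-2250 days.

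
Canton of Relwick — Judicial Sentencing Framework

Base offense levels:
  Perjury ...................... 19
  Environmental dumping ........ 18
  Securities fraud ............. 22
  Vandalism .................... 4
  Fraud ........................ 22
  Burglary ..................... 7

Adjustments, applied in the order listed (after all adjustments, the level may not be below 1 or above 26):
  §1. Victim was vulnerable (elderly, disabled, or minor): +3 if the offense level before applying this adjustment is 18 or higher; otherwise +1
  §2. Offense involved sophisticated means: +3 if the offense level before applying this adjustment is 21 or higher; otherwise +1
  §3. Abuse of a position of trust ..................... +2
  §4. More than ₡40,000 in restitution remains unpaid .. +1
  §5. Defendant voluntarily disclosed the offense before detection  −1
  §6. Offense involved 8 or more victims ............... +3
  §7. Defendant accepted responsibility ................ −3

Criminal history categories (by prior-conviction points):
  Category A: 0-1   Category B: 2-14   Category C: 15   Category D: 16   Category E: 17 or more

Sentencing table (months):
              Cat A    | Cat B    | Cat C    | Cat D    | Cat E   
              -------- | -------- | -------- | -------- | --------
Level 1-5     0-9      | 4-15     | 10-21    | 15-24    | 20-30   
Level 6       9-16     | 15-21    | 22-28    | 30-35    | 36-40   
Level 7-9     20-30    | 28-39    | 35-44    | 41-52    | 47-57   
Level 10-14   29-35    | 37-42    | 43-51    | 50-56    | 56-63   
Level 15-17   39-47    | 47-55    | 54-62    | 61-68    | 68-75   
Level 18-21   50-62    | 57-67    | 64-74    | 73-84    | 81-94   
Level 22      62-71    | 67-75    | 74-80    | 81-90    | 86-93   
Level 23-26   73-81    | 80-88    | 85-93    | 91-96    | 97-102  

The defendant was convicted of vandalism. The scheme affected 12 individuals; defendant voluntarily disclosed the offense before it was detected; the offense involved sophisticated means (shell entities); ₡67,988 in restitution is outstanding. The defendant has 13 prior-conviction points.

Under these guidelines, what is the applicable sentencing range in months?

28-39 months

Base offense level for vandalism: 4.
§1 does not apply.
§2 applies (level before this adjustment is 4 < 21, so +1): 4 + 1 = 5.
§3 does not apply.
§4 applies: 5 + 1 = 6.
§5 applies: 6 − 1 = 5.
§6 applies: 5 + 3 = 8.
§7 does not apply.
Final offense level: 8.
Criminal history: 13 prior points → Category B (2-14).
Level 8 falls in the 7-9 band.
Grid: Level 7-9 × Category B = 28-39 months.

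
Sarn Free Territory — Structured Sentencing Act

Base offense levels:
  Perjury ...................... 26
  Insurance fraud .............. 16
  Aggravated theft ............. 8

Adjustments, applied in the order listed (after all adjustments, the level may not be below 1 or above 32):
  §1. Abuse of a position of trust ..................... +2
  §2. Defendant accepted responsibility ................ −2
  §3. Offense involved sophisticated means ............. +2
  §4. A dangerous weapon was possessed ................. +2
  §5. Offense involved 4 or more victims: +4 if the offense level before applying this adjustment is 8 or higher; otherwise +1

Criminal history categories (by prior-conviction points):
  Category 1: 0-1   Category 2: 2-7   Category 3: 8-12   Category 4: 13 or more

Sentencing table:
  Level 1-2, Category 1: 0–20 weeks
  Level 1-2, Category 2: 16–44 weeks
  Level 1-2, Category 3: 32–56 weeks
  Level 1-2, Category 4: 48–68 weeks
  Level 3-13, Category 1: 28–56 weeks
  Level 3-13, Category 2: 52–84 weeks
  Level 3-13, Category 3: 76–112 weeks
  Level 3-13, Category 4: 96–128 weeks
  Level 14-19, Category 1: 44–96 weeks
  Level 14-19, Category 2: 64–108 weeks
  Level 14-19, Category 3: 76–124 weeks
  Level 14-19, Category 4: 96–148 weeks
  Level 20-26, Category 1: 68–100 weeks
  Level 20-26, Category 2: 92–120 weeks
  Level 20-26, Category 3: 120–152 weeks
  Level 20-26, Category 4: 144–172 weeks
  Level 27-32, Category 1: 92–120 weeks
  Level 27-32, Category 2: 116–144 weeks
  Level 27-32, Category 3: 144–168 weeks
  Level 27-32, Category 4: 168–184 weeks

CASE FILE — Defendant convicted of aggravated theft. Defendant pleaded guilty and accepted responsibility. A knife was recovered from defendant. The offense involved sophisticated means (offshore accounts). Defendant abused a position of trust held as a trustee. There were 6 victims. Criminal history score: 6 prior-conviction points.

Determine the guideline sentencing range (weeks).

Base offense level for aggravated theft: 8.
§1 applies: 8 + 2 = 10.
§2 applies: 10 − 2 = 8.
§3 applies: 8 + 2 = 10.
§4 applies: 10 + 2 = 12.
§5 applies (level before this adjustment is 12 ≥ 8, so +4): 12 + 4 = 16.
Final offense level: 16.
Criminal history: 6 prior points → Category 2 (2-7).
Level 16 falls in the 14-19 band.
Grid: Level 14-19 × Category 2 = 64-108 weeks.

64-108 weeks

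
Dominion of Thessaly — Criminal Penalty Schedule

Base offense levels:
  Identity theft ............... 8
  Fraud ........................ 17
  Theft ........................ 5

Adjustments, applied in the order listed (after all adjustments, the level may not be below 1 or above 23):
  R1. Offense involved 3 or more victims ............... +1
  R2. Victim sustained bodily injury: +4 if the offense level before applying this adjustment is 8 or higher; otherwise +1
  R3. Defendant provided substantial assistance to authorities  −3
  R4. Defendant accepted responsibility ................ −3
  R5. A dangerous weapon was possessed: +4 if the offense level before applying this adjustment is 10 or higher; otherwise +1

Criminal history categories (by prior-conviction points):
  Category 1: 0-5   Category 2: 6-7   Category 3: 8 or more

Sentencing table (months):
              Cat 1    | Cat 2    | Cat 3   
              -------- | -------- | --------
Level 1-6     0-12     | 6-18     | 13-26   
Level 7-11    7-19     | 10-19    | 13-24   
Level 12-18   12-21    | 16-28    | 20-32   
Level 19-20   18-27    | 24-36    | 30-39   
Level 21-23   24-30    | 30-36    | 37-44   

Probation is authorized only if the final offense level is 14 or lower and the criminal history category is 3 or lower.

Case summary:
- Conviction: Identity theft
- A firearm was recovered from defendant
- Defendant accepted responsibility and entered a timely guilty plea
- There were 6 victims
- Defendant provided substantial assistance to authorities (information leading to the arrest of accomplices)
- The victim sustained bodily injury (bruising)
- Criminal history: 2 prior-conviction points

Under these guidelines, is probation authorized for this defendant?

Yes

Base offense level for identity theft: 8.
R1 applies: 8 + 1 = 9.
R2 applies (level before this adjustment is 9 ≥ 8, so +4): 9 + 4 = 13.
R3 applies: 13 − 3 = 10.
R4 applies: 10 − 3 = 7.
R5 applies (level before this adjustment is 7 < 10, so +1): 7 + 1 = 8.
Final offense level: 8.
Criminal history: 2 prior points → Category 1 (0-5).
Level 8 falls in the 7-11 band.
Grid: Level 7-11 × Category 1 = 7-19 months.
Probation check: level 8 ≤ 14 and category 1 ≤ 3 → eligible.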